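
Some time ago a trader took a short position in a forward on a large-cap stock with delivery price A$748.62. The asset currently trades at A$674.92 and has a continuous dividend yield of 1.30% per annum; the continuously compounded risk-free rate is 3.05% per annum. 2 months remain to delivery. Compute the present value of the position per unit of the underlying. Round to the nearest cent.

A$71.36

Current fair forward for the remaining 2 months: F = S·e^((r − q)·T), (r − q) = 0.0305 − 0.0130 = 0.0175
F = 674.92 · e^(0.0175 × 2/12) = 674.92 × 1.002921 = 676.8914
Value of long forward = (F − K)·e^(−rT) = (676.8914 − 748.62) · e^(−0.0305·2/12)
= -71.7286 × 0.994930 = -71.36
Short position value = −(long value) = A$71.36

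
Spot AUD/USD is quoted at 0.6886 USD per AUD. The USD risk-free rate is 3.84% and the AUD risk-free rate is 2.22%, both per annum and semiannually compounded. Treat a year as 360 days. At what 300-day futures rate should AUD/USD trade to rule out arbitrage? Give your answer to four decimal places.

By covered interest parity, F = S · (1+r_USD/2)^(2T) / (1+r_AUD/2)^(2T)
= 0.6886 × 1.032204 / 1.018568 = 0.6886 × 1.013387
F = 0.6978 USD per AUD

0.6978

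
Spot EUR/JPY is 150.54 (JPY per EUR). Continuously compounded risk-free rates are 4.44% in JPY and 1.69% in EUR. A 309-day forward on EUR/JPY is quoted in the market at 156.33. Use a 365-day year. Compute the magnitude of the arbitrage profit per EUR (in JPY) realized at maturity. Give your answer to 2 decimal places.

Fair forward: F* = S·e^(carry·T), with carry = (r_JPY − r_EUR) = 0.0444 − 0.0169 = 0.0275
F* = 150.54 · e^(0.0275 × 309/365) = 150.54 · e^0.023281 = 150.54 × 1.023554 = 154.0858
Market 156.33 > fair 154.0858: forward overpriced → cash-and-carry (buy spot, short the forward).
At maturity, profit = |F_mkt − F*| = |156.33 − 154.0858| = 2.24 per EUR (in JPY)

2.24 per EUR (in JPY)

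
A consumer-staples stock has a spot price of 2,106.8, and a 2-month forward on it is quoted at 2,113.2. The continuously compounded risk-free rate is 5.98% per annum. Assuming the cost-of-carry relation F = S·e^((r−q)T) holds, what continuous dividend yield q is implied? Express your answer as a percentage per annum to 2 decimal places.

From F = S·e^((r−q)T): (r − q) = ln(F/S)/T
ln(2113.2/2106.8) = ln(1.003038) = 0.003033
(r − q) = 0.003033 / (2/12) = 0.018198
q = r − ln(F/S)/T = 0.0598 − 0.018198 = 0.041602
q = 4.16%

4.16%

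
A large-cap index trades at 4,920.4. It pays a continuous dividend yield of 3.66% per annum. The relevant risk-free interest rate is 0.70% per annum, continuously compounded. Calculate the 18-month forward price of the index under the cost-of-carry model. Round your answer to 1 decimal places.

F = S·e^((r − q)T) = 4920.4 · e^((0.0070 − 0.0366) × 18/12)
= 4920.4 · e^-0.044400 = 4920.4 × 0.956571
F = 4,706.7

4,706.7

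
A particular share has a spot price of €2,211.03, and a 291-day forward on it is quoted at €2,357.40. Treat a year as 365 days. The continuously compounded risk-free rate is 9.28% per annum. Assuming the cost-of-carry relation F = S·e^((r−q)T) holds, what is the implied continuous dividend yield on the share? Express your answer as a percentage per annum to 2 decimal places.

From F = S·e^((r−q)T): (r − q) = ln(F/S)/T
ln(2357.40/2211.03) = ln(1.066200) = 0.064101
(r − q) = 0.064101 / (291/365) = 0.080402
q = r − ln(F/S)/T = 0.0928 − 0.080402 = 0.012398
q = 1.24%

1.24%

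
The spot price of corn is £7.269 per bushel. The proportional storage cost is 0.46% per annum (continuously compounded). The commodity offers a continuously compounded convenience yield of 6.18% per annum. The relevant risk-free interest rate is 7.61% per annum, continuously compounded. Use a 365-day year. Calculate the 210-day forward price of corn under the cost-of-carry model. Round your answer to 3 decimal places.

£7.348 per bushel

Net carry = r + u − y = 0.0761 + 0.0046 − 0.0618 = 0.0189
F = S·e^((r+u−y)T) = 7.269 · e^(0.0189 × 210/365) = 7.269 · e^0.010874
= 7.269 × 1.010933 = £7.348 per bushel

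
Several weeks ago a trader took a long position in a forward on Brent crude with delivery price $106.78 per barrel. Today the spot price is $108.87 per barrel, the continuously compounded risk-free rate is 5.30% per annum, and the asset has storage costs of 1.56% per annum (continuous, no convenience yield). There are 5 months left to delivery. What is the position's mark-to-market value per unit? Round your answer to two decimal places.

$5.13 per barrel

Current fair forward for the remaining 5 months: F = S·e^((r + u)·T), (r + u) = 0.0530 + 0.0156 = 0.0686
F = 108.87 · e^(0.0686 × 5/12) = 108.87 × 1.028996 = 112.0268
Value of long forward = (F − K)·e^(−rT) = (112.0268 − 106.78) · e^(−0.0530·5/12)
= 5.2468 × 0.978159 = 5.13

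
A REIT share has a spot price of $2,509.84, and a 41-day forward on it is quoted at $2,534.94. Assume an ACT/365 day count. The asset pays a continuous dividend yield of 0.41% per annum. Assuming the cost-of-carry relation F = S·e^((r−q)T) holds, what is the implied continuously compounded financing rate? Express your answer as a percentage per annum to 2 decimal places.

9.27%

From F = S·e^((r−q)T): (r − q) = ln(F/S)/T
ln(2534.94/2509.84) = ln(1.010001) = 0.009951
(r − q) = 0.009951 / (41/365) = 0.088588
r = ln(F/S)/T + q = 0.088588 + 0.0041 = 0.092688
r = 9.27%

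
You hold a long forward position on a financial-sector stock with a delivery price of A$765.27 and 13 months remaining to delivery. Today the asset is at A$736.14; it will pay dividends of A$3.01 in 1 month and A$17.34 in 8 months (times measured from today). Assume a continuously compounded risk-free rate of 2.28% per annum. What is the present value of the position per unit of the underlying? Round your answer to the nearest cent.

PV(remaining dividends) I = 3.01·e^(−0.0228·1/12) + 17.34·e^(−0.0228·8/12) = 20.0827
Current forward F = (S − I)·e^(rT) = (736.14 − 20.0827)·e^(0.0228·13/12) = 716.0573 × 1.025008 = 733.9645
Value (long) = (F − K)·e^(−rT) = (733.9645 − 765.27) × 0.975603 = -30.5417
Value = -A$30.54

-A$30.54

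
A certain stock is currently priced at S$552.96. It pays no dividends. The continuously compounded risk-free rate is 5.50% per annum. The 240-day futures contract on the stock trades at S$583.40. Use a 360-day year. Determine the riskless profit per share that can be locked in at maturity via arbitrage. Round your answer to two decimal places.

S$9.79 per share

Fair futures: F* = S·e^(carry·T), with carry = r = 0.0550
F* = 552.96 · e^(0.0550 × 240/360) = 552.96 · e^0.036667 = 552.96 × 1.037348 = S$573.6120
Market S$583.40 > fair S$573.6120: forward overpriced → cash-and-carry (buy spot, short the forward).
At maturity, profit = |F_mkt − F*| = |583.40 − 573.6120| = S$9.79 per share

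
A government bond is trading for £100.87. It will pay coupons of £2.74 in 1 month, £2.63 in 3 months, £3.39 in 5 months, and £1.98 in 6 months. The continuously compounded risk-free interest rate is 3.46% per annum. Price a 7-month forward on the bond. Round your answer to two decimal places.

£92.08

PV(coupons) I = 2.74·e^(−0.0346·1/12) + 2.63·e^(−0.0346·3/12) + 3.39·e^(−0.0346·5/12) + 1.98·e^(−0.0346·6/12)
I = 2.7321 + 2.6073 + 3.3415 + 1.9460 = 10.6269
F = (S − I)·e^(rT) = (100.87 − 10.6269) · e^(0.0346·7/12)
= 90.2431 · e^0.020183 = 90.2431 × 1.020388 = £92.08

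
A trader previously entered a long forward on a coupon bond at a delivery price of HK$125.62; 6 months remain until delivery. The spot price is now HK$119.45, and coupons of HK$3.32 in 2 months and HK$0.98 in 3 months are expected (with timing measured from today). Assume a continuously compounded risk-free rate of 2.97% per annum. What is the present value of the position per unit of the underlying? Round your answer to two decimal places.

PV(remaining coupons) I = 3.32·e^(−0.0297·2/12) + 0.98·e^(−0.0297·3/12) = 4.2764
Current forward F = (S − I)·e^(rT) = (119.45 − 4.2764)·e^(0.0297·6/12) = 115.1736 × 1.014961 = 116.8967
Value (long) = (F − K)·e^(−rT) = (116.8967 − 125.62) × 0.985260 = -8.5947
Value = -HK$8.59

-HK$8.59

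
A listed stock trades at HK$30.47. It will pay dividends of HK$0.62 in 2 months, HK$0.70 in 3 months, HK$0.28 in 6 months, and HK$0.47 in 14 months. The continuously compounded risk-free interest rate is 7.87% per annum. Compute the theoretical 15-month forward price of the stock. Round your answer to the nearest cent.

PV(dividends) I = 0.62·e^(−0.0787·2/12) + 0.70·e^(−0.0787·3/12) + 0.28·e^(−0.0787·6/12) + 0.47·e^(−0.0787·14/12)
I = 0.6119 + 0.6864 + 0.2692 + 0.4288 = 1.9963
F = (S − I)·e^(rT) = (30.47 − 1.9963) · e^(0.0787·15/12)
= 28.4737 · e^0.098375 = 28.4737 × 1.103376 = HK$31.42

HK$31.42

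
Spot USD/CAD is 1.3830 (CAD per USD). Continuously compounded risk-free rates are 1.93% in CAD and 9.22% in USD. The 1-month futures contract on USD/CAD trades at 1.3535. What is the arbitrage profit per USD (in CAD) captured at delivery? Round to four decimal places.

Fair futures: F* = S·e^(carry·T), with carry = (r_CAD − r_USD) = 0.0193 − 0.0922 = -0.0729
F* = 1.3830 · e^(-0.0729 × 1/12) = 1.3830 · e^-0.006075 = 1.3830 × 0.993943 = 1.3746
Market 1.3535 < fair 1.3746: forward underpriced → reverse cash-and-carry (short spot, go long the forward).
At maturity, profit = |F_mkt − F*| = |1.3535 − 1.3746| = 0.0211 per USD (in CAD)

0.0211 per USD (in CAD)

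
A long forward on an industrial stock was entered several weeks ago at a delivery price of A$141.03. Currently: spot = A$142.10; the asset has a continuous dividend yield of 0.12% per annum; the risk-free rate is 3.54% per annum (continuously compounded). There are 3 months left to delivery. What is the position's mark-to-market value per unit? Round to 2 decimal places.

A$2.27

Current fair forward for the remaining 3 months: F = S·e^((r − q)·T), (r − q) = 0.0354 − 0.0012 = 0.0342
F = 142.10 · e^(0.0342 × 3/12) = 142.10 × 1.008587 = 143.3202
Value of long forward = (F − K)·e^(−rT) = (143.3202 − 141.03) · e^(−0.0354·3/12)
= 2.2902 × 0.991189 = 2.27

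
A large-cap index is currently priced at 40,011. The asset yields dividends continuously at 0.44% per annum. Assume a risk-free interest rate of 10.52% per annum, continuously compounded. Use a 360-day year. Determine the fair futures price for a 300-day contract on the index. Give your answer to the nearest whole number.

F = S·e^((r − q)T) = 40011 · e^((0.1052 − 0.0044) × 300/360)
= 40011 · e^0.084000 = 40011 × 1.087629
F = 43,517

43,517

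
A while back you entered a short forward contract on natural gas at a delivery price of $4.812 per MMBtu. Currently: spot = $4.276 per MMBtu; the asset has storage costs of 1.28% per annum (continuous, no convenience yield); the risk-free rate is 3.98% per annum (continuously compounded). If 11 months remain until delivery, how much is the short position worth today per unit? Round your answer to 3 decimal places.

$0.313 per MMBtu

Current fair forward for the remaining 11 months: F = S·e^((r + u)·T), (r + u) = 0.0398 + 0.0128 = 0.0526
F = 4.276 · e^(0.0526 × 11/12) = 4.276 × 1.049398 = 4.4872
Value of long forward = (F − K)·e^(−rT) = (4.4872 − 4.812) · e^(−0.0398·11/12)
= -0.3248 × 0.964174 = -0.313
Short position value = −(long value) = $0.313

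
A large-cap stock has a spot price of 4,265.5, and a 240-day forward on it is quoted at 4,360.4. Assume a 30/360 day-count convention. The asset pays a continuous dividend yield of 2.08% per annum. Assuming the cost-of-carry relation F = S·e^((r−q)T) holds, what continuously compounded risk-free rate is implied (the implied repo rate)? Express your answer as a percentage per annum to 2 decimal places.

5.38%

From F = S·e^((r−q)T): (r − q) = ln(F/S)/T
ln(4360.4/4265.5) = ln(1.022248) = 0.022004
(r − q) = 0.022004 / (240/360) = 0.033006
r = ln(F/S)/T + q = 0.033006 + 0.0208 = 0.053806
r = 5.38%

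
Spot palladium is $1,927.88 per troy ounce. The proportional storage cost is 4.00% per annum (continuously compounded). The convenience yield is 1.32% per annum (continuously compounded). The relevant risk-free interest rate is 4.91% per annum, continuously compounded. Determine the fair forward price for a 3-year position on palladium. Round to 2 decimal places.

$2,420.86 per troy ounce

Net carry = r + u − y = 0.0491 + 0.0400 − 0.0132 = 0.0759
F = S·e^((r+u−y)T) = 1927.88 · e^(0.0759 × 3) = 1927.88 · e^0.22770000
= 1927.88 × 1.25570856 = $2,420.86 per troy ounce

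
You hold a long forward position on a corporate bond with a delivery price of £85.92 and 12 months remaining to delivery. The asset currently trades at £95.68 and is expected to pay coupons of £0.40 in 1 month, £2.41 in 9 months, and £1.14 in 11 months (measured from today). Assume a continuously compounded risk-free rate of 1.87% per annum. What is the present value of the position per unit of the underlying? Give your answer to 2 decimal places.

PV(remaining coupons) I = 0.40·e^(−0.0187·1/12) + 2.41·e^(−0.0187·9/12) + 1.14·e^(−0.0187·11/12) = 3.8964
Current forward F = (S − I)·e^(rT) = (95.68 − 3.8964)·e^(0.0187·12/12) = 91.7836 × 1.018876 = 93.5161
Value (long) = (F − K)·e^(−rT) = (93.5161 − 85.92) × 0.981474 = 7.4554
Value = £7.46

£7.46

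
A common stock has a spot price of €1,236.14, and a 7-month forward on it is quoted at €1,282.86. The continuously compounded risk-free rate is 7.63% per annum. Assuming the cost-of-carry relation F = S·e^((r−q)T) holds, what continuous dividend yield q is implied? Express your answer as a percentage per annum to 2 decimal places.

1.27%

From F = S·e^((r−q)T): (r − q) = ln(F/S)/T
ln(1282.86/1236.14) = ln(1.037795) = 0.037098
(r − q) = 0.037098 / (7/12) = 0.063597
q = r − ln(F/S)/T = 0.0763 − 0.063597 = 0.012703
q = 1.27%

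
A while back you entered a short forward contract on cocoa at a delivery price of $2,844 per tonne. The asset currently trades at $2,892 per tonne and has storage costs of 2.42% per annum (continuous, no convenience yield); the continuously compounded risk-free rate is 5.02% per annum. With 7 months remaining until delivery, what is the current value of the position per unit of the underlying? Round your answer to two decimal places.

Current fair forward for the remaining 7 months: F = S·e^((r + u)·T), (r + u) = 0.0502 + 0.0242 = 0.0744
F = 2892 · e^(0.0744 × 7/12) = 2892 × 1.04435555 = 3020.2763
Value of long forward = (F − K)·e^(−rT) = (3020.2763 − 2844) · e^(−0.0502·7/12)
= 176.2763 × 0.97114127 = 171.19
Short position value = −(long value) = -$171.19

-$171.19 per tonne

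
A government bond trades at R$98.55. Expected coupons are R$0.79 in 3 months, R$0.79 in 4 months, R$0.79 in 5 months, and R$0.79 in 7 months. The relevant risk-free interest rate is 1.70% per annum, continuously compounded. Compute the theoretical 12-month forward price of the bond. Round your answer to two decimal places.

PV(coupons) I = 0.79·e^(−0.0170·3/12) + 0.79·e^(−0.0170·4/12) + 0.79·e^(−0.0170·5/12) + 0.79·e^(−0.0170·7/12)
I = 0.7866 + 0.7855 + 0.7844 + 0.7822 = 3.1387
F = (S − I)·e^(rT) = (98.55 − 3.1387) · e^(0.0170·12/12)
= 95.4113 · e^0.017000 = 95.4113 × 1.017145 = R$97.05

R$97.05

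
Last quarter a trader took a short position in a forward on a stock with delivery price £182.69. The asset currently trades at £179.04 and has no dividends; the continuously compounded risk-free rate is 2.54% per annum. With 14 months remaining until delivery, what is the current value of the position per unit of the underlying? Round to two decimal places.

-£1.68

Current fair forward for the remaining 14 months: F = S·e^(r·T), r = 0.0254
F = 179.04 · e^(0.0254 × 14/12) = 179.04 × 1.030077 = 184.4250
Value of long forward = (F − K)·e^(−rT) = (184.4250 − 182.69) · e^(−0.0254·14/12)
= 1.7350 × 0.970801 = 1.68
Short position value = −(long value) = -£1.68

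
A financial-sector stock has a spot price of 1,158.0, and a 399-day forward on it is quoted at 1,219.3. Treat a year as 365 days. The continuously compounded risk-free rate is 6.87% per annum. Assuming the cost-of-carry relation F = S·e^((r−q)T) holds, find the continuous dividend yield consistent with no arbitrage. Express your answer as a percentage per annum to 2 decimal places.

From F = S·e^((r−q)T): (r − q) = ln(F/S)/T
ln(1219.3/1158.0) = ln(1.052936) = 0.051582
(r − q) = 0.051582 / (399/365) = 0.047187
q = r − ln(F/S)/T = 0.0687 − 0.047187 = 0.021513
q = 2.15%

2.15%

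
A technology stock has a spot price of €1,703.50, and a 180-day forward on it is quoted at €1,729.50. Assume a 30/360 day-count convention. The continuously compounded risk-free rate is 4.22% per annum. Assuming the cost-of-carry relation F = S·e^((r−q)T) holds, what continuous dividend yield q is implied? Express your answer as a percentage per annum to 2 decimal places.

1.19%

From F = S·e^((r−q)T): (r − q) = ln(F/S)/T
ln(1729.50/1703.50) = ln(1.015263) = 0.015148
(r − q) = 0.015148 / (180/360) = 0.030296
q = r − ln(F/S)/T = 0.0422 − 0.030296 = 0.011904
q = 1.19%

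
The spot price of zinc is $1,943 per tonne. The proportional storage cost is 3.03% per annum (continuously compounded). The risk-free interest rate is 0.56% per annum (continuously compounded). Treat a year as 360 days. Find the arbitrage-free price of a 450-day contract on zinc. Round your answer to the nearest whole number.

$2,032 per tonne

Net carry = r + u − y = 0.0056 + 0.0303 − 0.0000 = 0.0359
F = S·e^((r+u−y)T) = 1943 · e^(0.0359 × 450/360) = 1943 · e^0.044875
= 1943 × 1.045897 = $2,032 per tonne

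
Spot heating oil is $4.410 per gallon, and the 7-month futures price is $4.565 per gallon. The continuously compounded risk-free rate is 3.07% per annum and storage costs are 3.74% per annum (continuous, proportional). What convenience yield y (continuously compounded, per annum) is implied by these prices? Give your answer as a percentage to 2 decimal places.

F = S·e^((r+u−y)T) ⇒ (r+u−y) = ln(F/S)/T
ln(4.565/4.410) = 0.034544; /T ⇒ 0.059218
y = r + u − ln(F/S)/T = 0.0307 + 0.0374 − 0.059218 = 0.008882
y = 0.89%

0.89%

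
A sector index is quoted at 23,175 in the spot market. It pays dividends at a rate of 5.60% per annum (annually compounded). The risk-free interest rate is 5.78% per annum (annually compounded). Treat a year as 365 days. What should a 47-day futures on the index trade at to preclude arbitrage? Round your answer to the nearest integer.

23,180

F = S · (1+r)^T / (1+q)^T
= 23175 × 1.007262 / 1.007041 = 23175 × 1.000219
F = 23,180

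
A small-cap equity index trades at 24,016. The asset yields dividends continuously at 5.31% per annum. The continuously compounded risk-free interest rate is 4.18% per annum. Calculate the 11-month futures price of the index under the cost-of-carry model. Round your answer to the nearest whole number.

F = S·e^((r − q)T) = 24016 · e^((0.0418 − 0.0531) × 11/12)
= 24016 · e^-0.010358 = 24016 × 0.989695
F = 23,769

23,769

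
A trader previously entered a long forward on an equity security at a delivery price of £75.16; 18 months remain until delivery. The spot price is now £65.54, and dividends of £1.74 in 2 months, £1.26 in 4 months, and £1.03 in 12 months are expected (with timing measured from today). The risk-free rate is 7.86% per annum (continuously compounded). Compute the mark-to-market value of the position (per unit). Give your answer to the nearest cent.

PV(remaining dividends) I = 1.74·e^(−0.0786·2/12) + 1.26·e^(−0.0786·4/12) + 1.03·e^(−0.0786·12/12) = 3.8969
Current forward F = (S − I)·e^(rT) = (65.54 − 3.8969)·e^(0.0786·18/12) = 61.6431 × 1.125132 = 69.3566
Value (long) = (F − K)·e^(−rT) = (69.3566 − 75.16) × 0.888785 = -5.1580
Value = -£5.16

-£5.16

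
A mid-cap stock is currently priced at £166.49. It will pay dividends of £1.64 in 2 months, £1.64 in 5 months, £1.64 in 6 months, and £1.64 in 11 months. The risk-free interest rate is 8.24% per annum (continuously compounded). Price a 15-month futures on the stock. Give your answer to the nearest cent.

PV(dividends) I = 1.64·e^(−0.0824·2/12) + 1.64·e^(−0.0824·5/12) + 1.64·e^(−0.0824·6/12) + 1.64·e^(−0.0824·11/12)
I = 1.6176 + 1.5846 + 1.5738 + 1.5207 = 6.2967
F = (S − I)·e^(rT) = (166.49 − 6.2967) · e^(0.0824·15/12)
= 160.1933 · e^0.103000 = 160.1933 × 1.108491 = £177.57

£177.57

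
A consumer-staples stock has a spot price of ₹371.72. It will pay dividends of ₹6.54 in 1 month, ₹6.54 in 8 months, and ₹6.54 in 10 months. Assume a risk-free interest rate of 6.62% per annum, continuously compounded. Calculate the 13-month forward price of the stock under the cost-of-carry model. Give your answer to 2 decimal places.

₹379.00

PV(dividends) I = 6.54·e^(−0.0662·1/12) + 6.54·e^(−0.0662·8/12) + 6.54·e^(−0.0662·10/12)
I = 6.5040 + 6.2576 + 6.1890 = 18.9506
F = (S − I)·e^(rT) = (371.72 − 18.9506) · e^(0.0662·13/12)
= 352.7694 · e^0.071717 = 352.7694 × 1.074351 = ₹379.00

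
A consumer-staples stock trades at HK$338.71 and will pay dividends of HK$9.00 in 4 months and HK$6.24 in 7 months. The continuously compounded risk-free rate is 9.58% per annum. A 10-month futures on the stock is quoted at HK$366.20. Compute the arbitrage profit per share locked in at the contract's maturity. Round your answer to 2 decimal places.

HK$15.17 per share

PV(dividends) I = 9.00·e^(−0.0958·4/12) + 6.24·e^(−0.0958·7/12) = 14.6180
Fair futures F* = (S − I)·e^(rT) = (338.71 − 14.6180)·e^0.079833 = 324.0920 × 1.083106 = 351.0260
Market HK$366.20 > fair 351.0260: forward overpriced → cash-and-carry (borrow at r, buy the stock and collect the dividends, short the forward).
Profit at T = |F_mkt − F*| = |366.20 − 351.0260| = HK$15.17 per share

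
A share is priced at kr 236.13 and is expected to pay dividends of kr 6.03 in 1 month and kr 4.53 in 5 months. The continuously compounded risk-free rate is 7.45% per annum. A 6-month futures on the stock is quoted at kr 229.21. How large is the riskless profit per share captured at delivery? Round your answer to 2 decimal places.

PV(dividends) I = 6.03·e^(−0.0745·1/12) + 4.53·e^(−0.0745·5/12) = 10.3842
Fair futures F* = (S − I)·e^(rT) = (236.13 − 10.3842)·e^0.037250 = 225.7458 × 1.037952 = 234.3133
Market kr 229.21 < fair 234.3133: forward underpriced → reverse cash-and-carry (short the stock, invest proceeds at r, pay the dividends, go long the forward).
Profit at T = |F_mkt − F*| = |229.21 − 234.3133| = kr 5.10 per share

kr 5.10 per share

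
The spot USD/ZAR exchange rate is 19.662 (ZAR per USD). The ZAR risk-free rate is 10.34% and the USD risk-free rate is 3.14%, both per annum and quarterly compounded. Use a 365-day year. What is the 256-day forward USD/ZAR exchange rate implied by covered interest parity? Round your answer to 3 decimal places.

20.663

By covered interest parity, F = S · (1+r_ZAR/4)^(4T) / (1+r_USD/4)^(4T)
= 19.662 × 1.074226 / 1.022179 = 19.662 × 1.050918
F = 20.663 ZAR per USD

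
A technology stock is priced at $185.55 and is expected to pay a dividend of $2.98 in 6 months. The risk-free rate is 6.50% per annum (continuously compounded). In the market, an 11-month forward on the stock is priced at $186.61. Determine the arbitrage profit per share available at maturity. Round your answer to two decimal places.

PV(dividends) I = 2.98·e^(−0.0650·6/12) = 2.8847
Fair forward F* = (S − I)·e^(rT) = (185.55 − 2.8847)·e^0.059583 = 182.6653 × 1.061394 = 193.8799
Market $186.61 < fair 193.8799: forward underpriced → reverse cash-and-carry (short the stock, invest proceeds at r, pay the dividends, go long the forward).
Profit at T = |F_mkt − F*| = |186.61 − 193.8799| = $7.27 per share

$7.27 per share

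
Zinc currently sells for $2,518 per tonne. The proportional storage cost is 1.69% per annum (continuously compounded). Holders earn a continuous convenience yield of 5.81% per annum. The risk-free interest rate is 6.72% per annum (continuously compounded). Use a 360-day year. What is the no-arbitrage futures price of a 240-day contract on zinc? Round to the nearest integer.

Net carry = r + u − y = 0.0672 + 0.0169 − 0.0581 = 0.0260
F = S·e^((r+u−y)T) = 2518 · e^(0.0260 × 240/360) = 2518 · e^0.017333
= 2518 × 1.017484 = $2,562 per tonne

$2,562 per tonne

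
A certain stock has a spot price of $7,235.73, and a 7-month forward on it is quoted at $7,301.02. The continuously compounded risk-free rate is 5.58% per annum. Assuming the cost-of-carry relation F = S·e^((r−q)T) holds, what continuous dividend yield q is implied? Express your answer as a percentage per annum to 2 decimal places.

4.04%

From F = S·e^((r−q)T): (r − q) = ln(F/S)/T
ln(7301.02/7235.73) = ln(1.009023) = 0.008983
(r − q) = 0.008983 / (7/12) = 0.015399
q = r − ln(F/S)/T = 0.0558 − 0.015399 = 0.040401
q = 4.04%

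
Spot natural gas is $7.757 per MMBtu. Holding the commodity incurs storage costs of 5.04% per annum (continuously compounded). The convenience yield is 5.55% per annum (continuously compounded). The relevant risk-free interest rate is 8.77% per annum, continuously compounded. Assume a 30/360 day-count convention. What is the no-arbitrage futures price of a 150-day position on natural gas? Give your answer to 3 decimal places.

Net carry = r + u − y = 0.0877 + 0.0504 − 0.0555 = 0.0826
F = S·e^((r+u−y)T) = 7.757 · e^(0.0826 × 150/360) = 7.757 · e^0.034417
= 7.757 × 1.035016 = $8.029 per MMBtu

$8.029 per MMBtu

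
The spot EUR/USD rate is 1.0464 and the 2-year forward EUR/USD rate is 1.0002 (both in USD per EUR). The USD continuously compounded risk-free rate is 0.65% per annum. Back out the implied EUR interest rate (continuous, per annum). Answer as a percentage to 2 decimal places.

F = S·e^((r_USD − r_EUR)T) ⇒ r_EUR = r_USD − ln(F/S)/T
ln(1.0002/1.0464) = -0.045156; /(2) = -0.022578
r_EUR = 0.0065 + 0.022578 = 0.029078
r_EUR = 2.91%

2.91%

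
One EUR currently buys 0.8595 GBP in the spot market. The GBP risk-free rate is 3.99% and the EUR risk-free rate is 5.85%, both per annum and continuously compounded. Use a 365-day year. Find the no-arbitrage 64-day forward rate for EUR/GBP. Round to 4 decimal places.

0.8567

F = S·e^((r_GBP − r_EUR)T) = 0.8595 · e^((0.0399 − 0.0585) × 64/365)
= 0.8595 · e^-0.003261 = 0.8595 × 0.996744
F = 0.8567 GBP per EUR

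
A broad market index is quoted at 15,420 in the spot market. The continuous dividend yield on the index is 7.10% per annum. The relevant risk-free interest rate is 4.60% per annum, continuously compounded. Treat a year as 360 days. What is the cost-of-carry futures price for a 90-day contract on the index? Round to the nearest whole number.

F = S·e^((r − q)T) = 15420 · e^((0.0460 − 0.0710) × 90/360)
= 15420 · e^-0.006250 = 15420 × 0.993769
F = 15,324

15,324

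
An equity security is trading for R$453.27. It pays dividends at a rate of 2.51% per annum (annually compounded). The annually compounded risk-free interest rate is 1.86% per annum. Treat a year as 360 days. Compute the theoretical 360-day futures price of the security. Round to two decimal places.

F = S · (1+r)^T / (1+q)^T
= 453.27 × 1.018600 / 1.025100 = 453.27 × 0.993659
F = R$450.40

R$450.40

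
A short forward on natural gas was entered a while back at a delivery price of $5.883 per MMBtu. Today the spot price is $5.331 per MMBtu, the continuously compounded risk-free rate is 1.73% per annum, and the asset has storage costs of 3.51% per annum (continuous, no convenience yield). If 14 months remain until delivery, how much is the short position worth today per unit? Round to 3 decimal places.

Current fair forward for the remaining 14 months: F = S·e^((r + u)·T), (r + u) = 0.0173 + 0.0351 = 0.0524
F = 5.331 · e^(0.0524 × 14/12) = 5.331 × 1.063041 = 5.6671
Value of long forward = (F − K)·e^(−rT) = (5.6671 − 5.883) · e^(−0.0173·14/12)
= -0.2159 × 0.980019 = -0.212
Short position value = −(long value) = $0.212

$0.212 per MMBtu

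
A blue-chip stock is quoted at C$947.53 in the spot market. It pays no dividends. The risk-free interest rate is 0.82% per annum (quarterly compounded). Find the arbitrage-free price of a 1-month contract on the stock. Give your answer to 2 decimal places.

C$948.18

F = S · (1+r/4)^(4T)
= 947.53 × 1.000683
F = C$948.18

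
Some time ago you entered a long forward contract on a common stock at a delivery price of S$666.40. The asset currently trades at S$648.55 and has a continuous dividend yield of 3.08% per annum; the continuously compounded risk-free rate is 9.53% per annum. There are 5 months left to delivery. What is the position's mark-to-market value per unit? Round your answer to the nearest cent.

-S$0.18

Current fair forward for the remaining 5 months: F = S·e^((r − q)·T), (r − q) = 0.0953 − 0.0308 = 0.0645
F = 648.55 · e^(0.0645 × 5/12) = 648.55 × 1.027239 = 666.2159
Value of long forward = (F − K)·e^(−rT) = (666.2159 − 666.40) · e^(−0.0953·5/12)
= -0.1841 × 0.961070 = -0.18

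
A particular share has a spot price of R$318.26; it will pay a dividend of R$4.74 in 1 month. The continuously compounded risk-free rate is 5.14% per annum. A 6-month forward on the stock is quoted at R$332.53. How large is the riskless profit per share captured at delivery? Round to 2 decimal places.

PV(dividends) I = 4.74·e^(−0.0514·1/12) = 4.7197
Fair forward F* = (S − I)·e^(rT) = (318.26 − 4.7197)·e^0.025700 = 313.5403 × 1.026033 = 321.7027
Market R$332.53 > fair 321.7027: forward overpriced → cash-and-carry (borrow at r, buy the stock and collect the dividends, short the forward).
Profit at T = |F_mkt − F*| = |332.53 − 321.7027| = R$10.83 per share

R$10.83 per share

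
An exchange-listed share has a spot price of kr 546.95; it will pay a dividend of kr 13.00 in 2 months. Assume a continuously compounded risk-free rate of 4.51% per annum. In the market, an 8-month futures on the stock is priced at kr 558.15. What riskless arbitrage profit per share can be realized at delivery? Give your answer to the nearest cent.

PV(dividends) I = 13.00·e^(−0.0451·2/12) = 12.9026
Fair futures F* = (S − I)·e^(rT) = (546.95 − 12.9026)·e^0.030067 = 534.0474 × 1.030524 = 550.3487
Market kr 558.15 > fair 550.3487: forward overpriced → cash-and-carry (borrow at r, buy the stock and collect the dividends, short the forward).
Profit at T = |F_mkt − F*| = |558.15 − 550.3487| = kr 7.80 per share

kr 7.80 per share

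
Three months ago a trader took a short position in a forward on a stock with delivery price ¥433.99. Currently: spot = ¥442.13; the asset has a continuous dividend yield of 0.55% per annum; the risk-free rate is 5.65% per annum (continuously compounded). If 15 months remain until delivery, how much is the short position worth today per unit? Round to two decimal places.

-¥34.70

Current fair forward for the remaining 15 months: F = S·e^((r − q)·T), (r − q) = 0.0565 − 0.0055 = 0.0510
F = 442.13 · e^(0.0510 × 15/12) = 442.13 × 1.065826 = 471.2336
Value of long forward = (F − K)·e^(−rT) = (471.2336 − 433.99) · e^(−0.0565·15/12)
= 37.2436 × 0.931811 = 34.70
Short position value = −(long value) = -¥34.70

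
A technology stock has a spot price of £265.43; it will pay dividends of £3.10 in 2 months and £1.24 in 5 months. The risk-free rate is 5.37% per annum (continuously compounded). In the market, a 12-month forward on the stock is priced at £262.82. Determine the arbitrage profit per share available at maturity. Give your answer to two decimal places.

PV(dividends) I = 3.10·e^(−0.0537·2/12) + 1.24·e^(−0.0537·5/12) = 4.2849
Fair forward F* = (S − I)·e^(rT) = (265.43 − 4.2849)·e^0.053700 = 261.1451 × 1.055168 = 275.5520
Market £262.82 < fair 275.5520: forward underpriced → reverse cash-and-carry (short the stock, invest proceeds at r, pay the dividends, go long the forward).
Profit at T = |F_mkt − F*| = |262.82 − 275.5520| = £12.73 per share

£12.73 per share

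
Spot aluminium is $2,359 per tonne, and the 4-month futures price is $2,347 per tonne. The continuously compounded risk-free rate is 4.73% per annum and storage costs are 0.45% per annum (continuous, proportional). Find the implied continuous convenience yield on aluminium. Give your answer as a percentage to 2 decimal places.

6.71%

F = S·e^((r+u−y)T) ⇒ (r+u−y) = ln(F/S)/T
ln(2347/2359) = -0.005100; /T ⇒ -0.015300
y = r + u − ln(F/S)/T = 0.0473 + 0.0045 + 0.015300 = 0.067100
y = 6.71%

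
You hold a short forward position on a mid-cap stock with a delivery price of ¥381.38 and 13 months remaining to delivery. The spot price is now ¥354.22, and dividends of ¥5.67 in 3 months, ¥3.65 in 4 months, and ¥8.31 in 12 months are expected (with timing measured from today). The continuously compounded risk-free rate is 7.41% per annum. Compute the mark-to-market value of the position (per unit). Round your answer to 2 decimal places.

¥14.58

PV(remaining dividends) I = 5.67·e^(−0.0741·3/12) + 3.65·e^(−0.0741·4/12) + 8.31·e^(−0.0741·12/12) = 16.8434
Current forward F = (S − I)·e^(rT) = (354.22 − 16.8434)·e^(0.0741·13/12) = 337.3766 × 1.083585 = 365.5762
Value (long) = (F − K)·e^(−rT) = (365.5762 − 381.38) × 0.922863 = -14.5847
Short position value = −(long value) = ¥14.58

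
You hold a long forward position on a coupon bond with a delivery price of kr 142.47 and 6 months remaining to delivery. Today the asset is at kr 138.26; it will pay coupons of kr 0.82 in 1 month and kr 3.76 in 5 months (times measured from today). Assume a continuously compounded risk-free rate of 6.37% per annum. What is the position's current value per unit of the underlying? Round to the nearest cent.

PV(remaining coupons) I = 0.82·e^(−0.0637·1/12) + 3.76·e^(−0.0637·5/12) = 4.4772
Current forward F = (S − I)·e^(rT) = (138.26 − 4.4772)·e^(0.0637·6/12) = 133.7828 × 1.032363 = 138.1124
Value (long) = (F − K)·e^(−rT) = (138.1124 − 142.47) × 0.968652 = -4.2210
Value = -kr 4.22

-kr 4.22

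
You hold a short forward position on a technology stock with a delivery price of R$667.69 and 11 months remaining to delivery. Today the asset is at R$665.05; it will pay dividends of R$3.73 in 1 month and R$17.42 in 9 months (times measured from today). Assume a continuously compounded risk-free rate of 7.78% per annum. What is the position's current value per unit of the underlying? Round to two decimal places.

PV(remaining dividends) I = 3.73·e^(−0.0778·1/12) + 17.42·e^(−0.0778·9/12) = 20.1385
Current forward F = (S − I)·e^(rT) = (665.05 − 20.1385)·e^(0.0778·11/12) = 644.9115 × 1.073921 = 692.5840
Value (long) = (F − K)·e^(−rT) = (692.5840 − 667.69) × 0.931167 = 23.1805
Short position value = −(long value) = -R$23.18

-R$23.18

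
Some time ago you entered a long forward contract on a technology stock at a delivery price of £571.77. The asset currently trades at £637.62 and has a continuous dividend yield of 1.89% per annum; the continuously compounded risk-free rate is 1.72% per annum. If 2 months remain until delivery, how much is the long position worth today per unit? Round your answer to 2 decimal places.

Current fair forward for the remaining 2 months: F = S·e^((r − q)·T), (r − q) = 0.0172 − 0.0189 = -0.0017
F = 637.62 · e^(-0.0017 × 2/12) = 637.62 × 0.999717 = 637.4396
Value of long forward = (F − K)·e^(−rT) = (637.4396 − 571.77) · e^(−0.0172·2/12)
= 65.6696 × 0.997137 = 65.48

£65.48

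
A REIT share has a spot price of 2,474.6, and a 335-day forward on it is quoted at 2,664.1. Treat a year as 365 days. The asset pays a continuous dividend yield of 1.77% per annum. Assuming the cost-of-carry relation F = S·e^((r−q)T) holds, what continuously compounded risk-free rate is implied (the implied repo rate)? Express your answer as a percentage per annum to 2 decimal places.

From F = S·e^((r−q)T): (r − q) = ln(F/S)/T
ln(2664.1/2474.6) = ln(1.076578) = 0.073787
(r − q) = 0.073787 / (335/365) = 0.080395
r = ln(F/S)/T + q = 0.080395 + 0.0177 = 0.098095
r = 9.81%

9.81%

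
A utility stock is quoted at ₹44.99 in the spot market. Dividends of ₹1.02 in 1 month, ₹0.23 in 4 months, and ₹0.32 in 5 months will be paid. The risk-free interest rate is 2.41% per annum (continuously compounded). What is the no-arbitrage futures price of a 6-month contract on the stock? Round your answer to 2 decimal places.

PV(dividends) I = 1.02·e^(−0.0241·1/12) + 0.23·e^(−0.0241·4/12) + 0.32·e^(−0.0241·5/12)
I = 1.0180 + 0.2282 + 0.3168 = 1.5630
F = (S − I)·e^(rT) = (44.99 − 1.5630) · e^(0.0241·6/12)
= 43.4270 · e^0.012050 = 43.4270 × 1.012123 = ₹43.95

₹43.95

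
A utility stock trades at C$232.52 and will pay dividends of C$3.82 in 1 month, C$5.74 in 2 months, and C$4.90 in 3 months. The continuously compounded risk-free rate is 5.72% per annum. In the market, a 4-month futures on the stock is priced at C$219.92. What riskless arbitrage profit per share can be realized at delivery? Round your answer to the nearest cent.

PV(dividends) I = 3.82·e^(−0.0572·1/12) + 5.74·e^(−0.0572·2/12) + 4.90·e^(−0.0572·3/12) = 14.3178
Fair futures F* = (S − I)·e^(rT) = (232.52 − 14.3178)·e^0.019067 = 218.2022 × 1.019250 = 222.4026
Market C$219.92 < fair 222.4026: forward underpriced → reverse cash-and-carry (short the stock, invest proceeds at r, pay the dividends, go long the forward).
Profit at T = |F_mkt − F*| = |219.92 − 222.4026| = C$2.48 per share

C$2.48 per share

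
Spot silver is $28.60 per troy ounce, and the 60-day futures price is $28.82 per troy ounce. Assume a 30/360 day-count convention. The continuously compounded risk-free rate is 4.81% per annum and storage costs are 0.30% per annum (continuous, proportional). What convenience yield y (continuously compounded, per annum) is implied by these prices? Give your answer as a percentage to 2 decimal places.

F = S·e^((r+u−y)T) ⇒ (r+u−y) = ln(F/S)/T
ln(28.82/28.60) = 0.007663; /T ⇒ 0.045978
y = r + u − ln(F/S)/T = 0.0481 + 0.0030 − 0.045978 = 0.005122
y = 0.51%

0.51%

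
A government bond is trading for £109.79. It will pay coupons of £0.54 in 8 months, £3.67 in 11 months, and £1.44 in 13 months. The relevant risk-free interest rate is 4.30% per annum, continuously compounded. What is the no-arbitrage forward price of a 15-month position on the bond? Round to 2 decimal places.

PV(coupons) I = 0.54·e^(−0.0430·8/12) + 3.67·e^(−0.0430·11/12) + 1.44·e^(−0.0430·13/12)
I = 0.5247 + 3.5282 + 1.3745 = 5.4274
F = (S − I)·e^(rT) = (109.79 − 5.4274) · e^(0.0430·15/12)
= 104.3626 · e^0.053750 = 104.3626 × 1.055221 = £110.13

£110.13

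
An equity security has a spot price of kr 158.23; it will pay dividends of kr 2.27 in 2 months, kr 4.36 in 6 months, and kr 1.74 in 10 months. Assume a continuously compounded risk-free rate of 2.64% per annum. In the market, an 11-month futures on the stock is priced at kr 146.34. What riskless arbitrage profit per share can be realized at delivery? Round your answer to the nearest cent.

PV(dividends) I = 2.27·e^(−0.0264·2/12) + 4.36·e^(−0.0264·6/12) + 1.74·e^(−0.0264·10/12) = 8.2650
Fair futures F* = (S − I)·e^(rT) = (158.23 − 8.2650)·e^0.024200 = 149.9650 × 1.024495 = 153.6384
Market kr 146.34 < fair 153.6384: forward underpriced → reverse cash-and-carry (short the stock, invest proceeds at r, pay the dividends, go long the forward).
Profit at T = |F_mkt − F*| = |146.34 − 153.6384| = kr 7.30 per share

kr 7.30 per share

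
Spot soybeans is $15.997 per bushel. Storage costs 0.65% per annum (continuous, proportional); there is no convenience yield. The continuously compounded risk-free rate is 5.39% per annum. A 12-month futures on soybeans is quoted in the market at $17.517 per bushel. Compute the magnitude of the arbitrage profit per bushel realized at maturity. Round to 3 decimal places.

Fair futures: F* = S·e^(carry·T), with carry = (r + u) = 0.0539 + 0.0065 = 0.0604
F* = 15.997 · e^(0.0604 × 12/12) = 15.997 · e^0.060400 = 15.997 × 1.062261 = $16.9930
Market $17.517 > fair $16.9930: forward overpriced → cash-and-carry (buy spot, short the forward).
At maturity, profit = |F_mkt − F*| = |17.517 − 16.9930| = $0.524 per bushel

$0.524 per bushel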